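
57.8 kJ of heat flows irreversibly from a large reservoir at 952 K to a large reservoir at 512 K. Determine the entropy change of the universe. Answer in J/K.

ΔS_total = 52.2 J/K

ΔS_hot = −Q/T_H = −57800/952 = -60.71 J/K and ΔS_cold = +Q/T_C = 57800/512 = 112.9 J/K.
ΔS_total = -60.71 + 112.9 = 52.2 J/K, positive as the second law requires.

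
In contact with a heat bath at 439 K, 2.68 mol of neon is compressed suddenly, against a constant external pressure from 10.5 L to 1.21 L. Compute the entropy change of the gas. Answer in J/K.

Entropy is a state function, so ΔS_gas depends only on the end states.
For an isothermal ideal gas ΔS_gas = nR ln(V₂/V₁) = 2.68 × 8.314 × ln(1.21/10.5) = -48.1 J/K.

ΔS_gas = -48.1 J/K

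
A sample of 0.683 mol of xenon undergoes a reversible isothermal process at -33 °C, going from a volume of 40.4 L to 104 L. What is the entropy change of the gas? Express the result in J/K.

For an isothermal ideal gas ΔS_gas = nR ln(V₂/V₁) = 0.683 × 8.314 × ln(104/40.4) = 5.37 J/K.

ΔS_gas = 5.37 J/K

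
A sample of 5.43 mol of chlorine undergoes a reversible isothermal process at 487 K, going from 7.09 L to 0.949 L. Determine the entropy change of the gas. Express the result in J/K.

ΔS_gas = -90.8 J/K

For an isothermal ideal gas ΔS_gas = nR ln(V₂/V₁) = 5.43 × 8.314 × ln(0.949/7.09) = -90.8 J/K.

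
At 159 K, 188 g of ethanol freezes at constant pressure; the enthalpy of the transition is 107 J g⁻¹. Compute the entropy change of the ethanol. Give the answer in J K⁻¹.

ΔS = -127 J/K

Heat released by the substance: Q = −mL = −188 × 107 = −20116 J.
At constant T, ΔS = Q_rev/T = −20116 / 159 = -127 J/K.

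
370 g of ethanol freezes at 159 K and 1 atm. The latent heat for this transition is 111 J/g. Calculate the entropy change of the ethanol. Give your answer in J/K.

ΔS = -258 J/K

Heat released by the substance: Q = −mL = −370 × 111 = −41070 J.
At constant T, ΔS = Q_rev/T = −41070 / 159 = -258 J/K.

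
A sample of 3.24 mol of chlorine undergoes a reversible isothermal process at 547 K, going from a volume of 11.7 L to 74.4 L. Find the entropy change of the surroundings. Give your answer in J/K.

For an isothermal ideal gas ΔS_gas = nR ln(V₂/V₁) = 3.24 × 8.314 × ln(74.4/11.7) = 49.8 J/K.
The process is reversible, so ΔS_surr = −ΔS_gas = -49.8 J/K and ΔS_universe = 0.

ΔS_surr = -49.8 J/K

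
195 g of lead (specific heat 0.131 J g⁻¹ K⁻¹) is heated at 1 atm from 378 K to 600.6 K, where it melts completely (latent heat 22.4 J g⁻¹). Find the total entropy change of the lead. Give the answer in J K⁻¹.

ΔS = 19.1 J/K

Warming step: ΔS₁ = m c ln(T_tr/T_i) = 195 × 0.131 × ln(600.6/378) = 11.83 J/K.
Phase change: ΔS₂ = +mL/T_tr = 195 × 22.4 / 600.6 = 7.273 J/K.
ΔS_total = (11.83) + (7.273) = 19.1 J/K.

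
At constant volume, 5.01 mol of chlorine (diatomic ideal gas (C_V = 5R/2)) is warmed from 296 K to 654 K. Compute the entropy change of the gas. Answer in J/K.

At constant volume, ΔS = nC_V ln(T₂/T₁) with C_V = 5R/2 = 20.79 J mol⁻¹ K⁻¹.
ΔS = 5.01 × 20.79 × ln(654/296) = 82.6 J/K.

ΔS = 82.6 J/K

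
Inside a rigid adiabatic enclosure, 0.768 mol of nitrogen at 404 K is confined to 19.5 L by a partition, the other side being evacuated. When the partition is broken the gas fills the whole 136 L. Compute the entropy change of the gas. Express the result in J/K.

ΔS_gas = 12.4 J/K

No heat is exchanged and no work is done, so the ideal-gas temperature stays constant.
Entropy is a state function; using a reversible isothermal path, ΔS_gas = nR ln(V₂/V₁) = 0.768 × 8.314 × ln(136/19.5) = 12.4 J/K.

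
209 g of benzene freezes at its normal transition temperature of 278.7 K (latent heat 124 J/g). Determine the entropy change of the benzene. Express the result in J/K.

Heat released by the substance: Q = −mL = −209 × 124 = −25916 J.
At constant T, ΔS = Q_rev/T = −25916 / 278.7 = -93 J/K.

ΔS = -93 J/K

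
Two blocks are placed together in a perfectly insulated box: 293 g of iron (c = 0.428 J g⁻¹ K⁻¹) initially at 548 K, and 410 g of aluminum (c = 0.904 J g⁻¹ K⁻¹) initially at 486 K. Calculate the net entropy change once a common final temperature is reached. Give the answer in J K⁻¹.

ΔS_total = 0.689 J/K

Energy balance: T_f = (m₁c₁T₁ + m₂c₂T₂)/(m₁c₁ + m₂c₂) = 501.67 K.
ΔS₁ = m₁c₁ ln(T_f/T₁) = 125.404 × ln(501.67/548) = -11.076 J/K.
ΔS₂ = m₂c₂ ln(T_f/T₂) = 370.64 × ln(501.67/486) = 11.765 J/K.
ΔS_total = -11.076 + 11.765 = 0.689 J/K.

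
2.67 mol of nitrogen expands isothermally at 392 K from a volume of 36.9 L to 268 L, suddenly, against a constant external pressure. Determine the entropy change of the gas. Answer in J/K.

Entropy is a state function, so ΔS_gas depends only on the end states.
For an isothermal ideal gas ΔS_gas = nR ln(V₂/V₁) = 2.67 × 8.314 × ln(268/36.9) = 44 J/K.

ΔS_gas = 44 J/K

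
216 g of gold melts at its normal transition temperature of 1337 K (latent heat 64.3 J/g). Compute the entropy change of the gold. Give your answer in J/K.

ΔS = 10.4 J/K

Heat absorbed by the substance: Q = mL = 216 × 64.3 = 13888.8 J.
At constant T, ΔS = Q_rev/T = 13888.8 / 1337 = 10.4 J/K.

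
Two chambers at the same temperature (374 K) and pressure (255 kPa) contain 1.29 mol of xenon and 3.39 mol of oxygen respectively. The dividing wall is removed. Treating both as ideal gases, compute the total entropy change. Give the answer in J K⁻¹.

Mole fractions: x_A = 1.29/4.68 = 0.276, x_B = 0.724.
ΔS_mix = −R(n_A ln x_A + n_B ln x_B) = −8.314 × (1.29 ln 0.276 + 3.39 ln 0.724) = 22.9 J/K.

ΔS_mix = 22.9 J/K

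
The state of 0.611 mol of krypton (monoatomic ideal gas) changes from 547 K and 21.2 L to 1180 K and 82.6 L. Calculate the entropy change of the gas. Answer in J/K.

ΔS = 12.8 J/K

Entropy is a state function: ΔS = nC_V ln(T₂/T₁) + nR ln(V₂/V₁), with C_V = 3R/2 = 12.47 J mol⁻¹ K⁻¹ for a monoatomic ideal gas.
ΔS = 0.611 × [12.47 × ln(1180/547) + 8.314 × ln(82.6/21.2)] = 12.8 J/K.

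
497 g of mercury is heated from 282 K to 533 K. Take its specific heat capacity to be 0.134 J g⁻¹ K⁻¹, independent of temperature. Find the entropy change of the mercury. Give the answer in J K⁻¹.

ΔS = 42.4 J/K

ΔS = ∫dQ_rev/T = m c ln(T₂/T₁) = 497 × 0.134 × ln(533/282) = 42.4 J/K.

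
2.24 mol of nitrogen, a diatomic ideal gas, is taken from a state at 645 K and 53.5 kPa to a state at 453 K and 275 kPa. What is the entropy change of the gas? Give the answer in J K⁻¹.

ΔS = -53.5 J/K

ΔS = nC_p ln(T₂/T₁) − nR ln(P₂/P₁), with C_p = 7R/2 = 29.1 J mol⁻¹ K⁻¹ for a diatomic ideal gas.
ΔS = 2.24 × [29.1 × ln(453/645) − 8.314 × ln(275/53.5)] = -53.5 J/K.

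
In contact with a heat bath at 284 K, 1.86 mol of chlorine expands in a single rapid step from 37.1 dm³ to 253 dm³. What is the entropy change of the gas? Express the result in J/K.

Entropy is a state function, so ΔS_gas depends only on the end states.
For an isothermal ideal gas ΔS_gas = nR ln(V₂/V₁) = 1.86 × 8.314 × ln(253/37.1) = 29.7 J/K.

ΔS_gas = 29.7 J/K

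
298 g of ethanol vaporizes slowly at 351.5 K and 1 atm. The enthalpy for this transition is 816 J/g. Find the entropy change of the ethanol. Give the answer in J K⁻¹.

Heat absorbed by the substance: Q = mL = 298 × 816 = 243168 J.
At constant T, ΔS = Q_rev/T = 243168 / 351.5 = 692 J/K.

ΔS = 692 J/K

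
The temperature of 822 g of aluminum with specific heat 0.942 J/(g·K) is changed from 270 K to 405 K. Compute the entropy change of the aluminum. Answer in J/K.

ΔS = ∫dQ_rev/T = m c ln(T₂/T₁) = 822 × 0.942 × ln(405/270) = 314 J/K.

ΔS = 314 J/K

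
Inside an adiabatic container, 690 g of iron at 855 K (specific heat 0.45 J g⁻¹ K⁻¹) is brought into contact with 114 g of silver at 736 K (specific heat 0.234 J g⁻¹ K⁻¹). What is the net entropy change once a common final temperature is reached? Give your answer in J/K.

Energy balance: T_f = (m₁c₁T₁ + m₂c₂T₂)/(m₁c₁ + m₂c₂) = 845.59 K.
ΔS₁ = m₁c₁ ln(T_f/T₁) = 310.5 × ln(845.59/855) = -3.438 J/K.
ΔS₂ = m₂c₂ ln(T_f/T₂) = 26.676 × ln(845.59/736) = 3.703 J/K.
ΔS_total = -3.438 + 3.703 = 0.265 J/K.

ΔS_total = 0.265 J/K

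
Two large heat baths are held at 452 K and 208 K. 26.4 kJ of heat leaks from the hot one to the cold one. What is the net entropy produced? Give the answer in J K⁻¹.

ΔS_hot = −Q/T_H = −26400/452 = -58.41 J/K and ΔS_cold = +Q/T_C = 26400/208 = 126.9 J/K.
ΔS_total = -58.41 + 126.9 = 68.5 J/K, positive as the second law requires.

ΔS_total = 68.5 J/K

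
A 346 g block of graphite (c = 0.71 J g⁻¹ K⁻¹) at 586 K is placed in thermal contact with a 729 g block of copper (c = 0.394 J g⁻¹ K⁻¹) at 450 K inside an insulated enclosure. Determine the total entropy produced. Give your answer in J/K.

Energy balance: T_f = (m₁c₁T₁ + m₂c₂T₂)/(m₁c₁ + m₂c₂) = 512.7 K.
ΔS₁ = m₁c₁ ln(T_f/T₁) = 245.66 × ln(512.7/586) = -32.8292 J/K.
ΔS₂ = m₂c₂ ln(T_f/T₂) = 287.226 × ln(512.7/450) = 37.4644 J/K.
ΔS_total = -32.8292 + 37.4644 = 4.64 J/K.

ΔS_total = 4.64 J/K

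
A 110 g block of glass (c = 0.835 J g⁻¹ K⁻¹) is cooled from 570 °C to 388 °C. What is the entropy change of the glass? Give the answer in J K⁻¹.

In kelvin: T₁ = 843.15 K, T₂ = 661.15 K. ΔS = ∫dQ_rev/T = m c ln(T₂/T₁) = 110 × 0.835 × ln(661.15/843.15) = -22.3 J/K.

ΔS = -22.3 J/K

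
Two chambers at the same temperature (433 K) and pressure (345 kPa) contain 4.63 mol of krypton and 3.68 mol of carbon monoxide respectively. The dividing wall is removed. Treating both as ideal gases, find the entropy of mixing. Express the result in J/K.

ΔS_mix = 47.4 J/K

Mole fractions: x_A = 4.63/8.31 = 0.557, x_B = 0.443.
ΔS_mix = −R(n_A ln x_A + n_B ln x_B) = −8.314 × (4.63 ln 0.557 + 3.68 ln 0.443) = 47.4 J/K.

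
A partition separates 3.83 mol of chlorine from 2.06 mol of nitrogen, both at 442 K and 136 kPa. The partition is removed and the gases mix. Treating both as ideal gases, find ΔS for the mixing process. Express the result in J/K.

Mole fractions: x_A = 3.83/5.89 = 0.65, x_B = 0.35.
ΔS_mix = −R(n_A ln x_A + n_B ln x_B) = −8.314 × (3.83 ln 0.65 + 2.06 ln 0.35) = 31.7 J/K.

ΔS_mix = 31.7 J/K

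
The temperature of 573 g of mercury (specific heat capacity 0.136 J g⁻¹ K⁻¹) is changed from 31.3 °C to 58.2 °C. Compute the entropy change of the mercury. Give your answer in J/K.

ΔS = 6.6 J/K

In kelvin: T₁ = 304.45 K, T₂ = 331.35 K. ΔS = ∫dQ_rev/T = m c ln(T₂/T₁) = 573 × 0.136 × ln(331.35/304.45) = 6.6 J/K.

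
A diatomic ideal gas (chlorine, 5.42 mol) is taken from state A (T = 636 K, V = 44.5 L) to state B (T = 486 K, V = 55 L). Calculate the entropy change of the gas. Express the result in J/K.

ΔS = -20.8 J/K

Entropy is a state function: ΔS = nC_V ln(T₂/T₁) + nR ln(V₂/V₁), with C_V = 5R/2 = 20.79 J mol⁻¹ K⁻¹ for a diatomic ideal gas.
ΔS = 5.42 × [20.79 × ln(486/636) + 8.314 × ln(55/44.5)] = -20.8 J/K.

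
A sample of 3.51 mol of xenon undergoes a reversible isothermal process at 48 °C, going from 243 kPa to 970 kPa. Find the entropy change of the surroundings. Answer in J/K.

For an isothermal ideal gas ΔS_gas = nR ln(P₁/P₂) = 3.51 × 8.314 × ln(243/970) = -40.4 J/K.
The process is reversible, so ΔS_surr = −ΔS_gas = 40.4 J/K and ΔS_universe = 0.

ΔS_surr = 40.4 J/K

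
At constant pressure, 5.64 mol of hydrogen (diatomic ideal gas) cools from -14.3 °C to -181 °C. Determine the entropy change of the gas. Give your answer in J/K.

In kelvin: T₁ = 258.85 K, T₂ = 92.15 K. At constant pressure, ΔS = nC_p ln(T₂/T₁) with C_p = 7R/2 = 29.1 J mol⁻¹ K⁻¹.
ΔS = 5.64 × 29.1 × ln(92.15/258.85) = -170 J/K.

ΔS = -170 J/K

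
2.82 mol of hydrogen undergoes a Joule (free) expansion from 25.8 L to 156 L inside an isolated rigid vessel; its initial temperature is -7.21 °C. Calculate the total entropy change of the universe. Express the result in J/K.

ΔS_universe = 42.2 J/K

No heat is exchanged and no work is done, so the ideal-gas temperature stays constant.
Entropy is a state function; using a reversible isothermal path, ΔS_gas = nR ln(V₂/V₁) = 2.82 × 8.314 × ln(156/25.8) = 42.2 J/K.
The insulated surroundings exchange no heat, so ΔS_surr = 0 and ΔS_universe = ΔS_gas.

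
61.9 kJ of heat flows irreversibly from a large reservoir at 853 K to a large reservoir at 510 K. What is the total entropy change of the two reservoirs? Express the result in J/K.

ΔS_hot = −Q/T_H = −61900/853 = -72.57 J/K and ΔS_cold = +Q/T_C = 61900/510 = 121.4 J/K.
ΔS_total = -72.57 + 121.4 = 48.8 J/K, positive as the second law requires.

ΔS_total = 48.8 J/K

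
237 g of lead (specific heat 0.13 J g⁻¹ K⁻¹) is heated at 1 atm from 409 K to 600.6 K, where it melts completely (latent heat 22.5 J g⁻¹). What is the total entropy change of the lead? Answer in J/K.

ΔS = 20.7 J/K

Warming step: ΔS₁ = m c ln(T_tr/T_i) = 237 × 0.13 × ln(600.6/409) = 11.84 J/K.
Phase change: ΔS₂ = +mL/T_tr = 237 × 22.5 / 600.6 = 8.879 J/K.
ΔS_total = (11.84) + (8.879) = 20.7 J/K.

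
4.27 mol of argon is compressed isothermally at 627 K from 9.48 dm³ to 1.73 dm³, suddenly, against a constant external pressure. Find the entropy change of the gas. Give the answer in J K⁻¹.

ΔS_gas = -60.4 J/K

Entropy is a state function, so ΔS_gas depends only on the end states.
For an isothermal ideal gas ΔS_gas = nR ln(V₂/V₁) = 4.27 × 8.314 × ln(1.73/9.48) = -60.4 J/K.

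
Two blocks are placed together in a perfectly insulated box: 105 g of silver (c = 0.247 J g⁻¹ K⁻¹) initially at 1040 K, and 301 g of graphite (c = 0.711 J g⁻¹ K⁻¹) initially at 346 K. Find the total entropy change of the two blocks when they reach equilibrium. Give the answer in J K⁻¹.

Energy balance: T_f = (m₁c₁T₁ + m₂c₂T₂)/(m₁c₁ + m₂c₂) = 421.01 K.
ΔS₁ = m₁c₁ ln(T_f/T₁) = 25.935 × ln(421.01/1040) = -23.45 J/K.
ΔS₂ = m₂c₂ ln(T_f/T₂) = 214.011 × ln(421.01/346) = 41.99 J/K.
ΔS_total = -23.45 + 41.99 = 18.5 J/K.

ΔS_total = 18.5 J/K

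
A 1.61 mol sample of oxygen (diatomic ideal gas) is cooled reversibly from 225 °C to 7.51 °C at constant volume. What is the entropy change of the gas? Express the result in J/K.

In kelvin: T₁ = 498.15 K, T₂ = 280.66 K. At constant volume, ΔS = nC_V ln(T₂/T₁) with C_V = 5R/2 = 20.79 J mol⁻¹ K⁻¹.
ΔS = 1.61 × 20.79 × ln(280.66/498.15) = -19.2 J/K.

ΔS = -19.2 J/K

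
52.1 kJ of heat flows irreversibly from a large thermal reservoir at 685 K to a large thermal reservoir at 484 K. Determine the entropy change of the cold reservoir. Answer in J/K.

The cold reservoir gains heat Q, so ΔS_cold = +Q/T_C = 52100/484 = 108 J/K.

ΔS_cold = 108 J/K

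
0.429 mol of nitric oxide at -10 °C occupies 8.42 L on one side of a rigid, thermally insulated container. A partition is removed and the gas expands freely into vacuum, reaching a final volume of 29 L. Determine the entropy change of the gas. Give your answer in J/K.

No heat is exchanged and no work is done, so the ideal-gas temperature stays constant.
Entropy is a state function; using a reversible isothermal path, ΔS_gas = nR ln(V₂/V₁) = 0.429 × 8.314 × ln(29/8.42) = 4.41 J/K.

ΔS_gas = 4.41 J/K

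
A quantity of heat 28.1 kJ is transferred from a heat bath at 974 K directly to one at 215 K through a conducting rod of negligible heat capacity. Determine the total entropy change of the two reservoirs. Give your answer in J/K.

ΔS_hot = −Q/T_H = −28100/974 = -28.85 J/K and ΔS_cold = +Q/T_C = 28100/215 = 130.7 J/K.
ΔS_total = -28.85 + 130.7 = 102 J/K, positive as the second law requires.

ΔS_total = 102 J/K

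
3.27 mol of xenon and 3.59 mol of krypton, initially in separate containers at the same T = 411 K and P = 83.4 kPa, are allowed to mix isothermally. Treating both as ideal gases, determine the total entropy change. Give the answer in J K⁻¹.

ΔS_mix = 39.5 J/K

Mole fractions: x_A = 3.27/6.86 = 0.477, x_B = 0.523.
ΔS_mix = −R(n_A ln x_A + n_B ln x_B) = −8.314 × (3.27 ln 0.477 + 3.59 ln 0.523) = 39.5 J/K.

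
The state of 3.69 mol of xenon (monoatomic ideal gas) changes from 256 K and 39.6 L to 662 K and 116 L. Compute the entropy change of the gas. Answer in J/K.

ΔS = 76.7 J/K

Entropy is a state function: ΔS = nC_V ln(T₂/T₁) + nR ln(V₂/V₁), with C_V = 3R/2 = 12.47 J mol⁻¹ K⁻¹ for a monoatomic ideal gas.
ΔS = 3.69 × [12.47 × ln(662/256) + 8.314 × ln(116/39.6)] = 76.7 J/K.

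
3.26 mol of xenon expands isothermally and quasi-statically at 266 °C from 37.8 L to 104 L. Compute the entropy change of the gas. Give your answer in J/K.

For an isothermal ideal gas ΔS_gas = nR ln(V₂/V₁) = 3.26 × 8.314 × ln(104/37.8) = 27.4 J/K.

ΔS_gas = 27.4 J/K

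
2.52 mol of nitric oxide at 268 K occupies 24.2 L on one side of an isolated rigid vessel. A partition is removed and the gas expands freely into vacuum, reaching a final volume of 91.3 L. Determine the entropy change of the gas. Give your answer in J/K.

ΔS_gas = 27.8 J/K

For an ideal gas in free expansion Q = 0 and W = 0, so T is unchanged.
Entropy is a state function; using a reversible isothermal path, ΔS_gas = nR ln(V₂/V₁) = 2.52 × 8.314 × ln(91.3/24.2) = 27.8 J/K.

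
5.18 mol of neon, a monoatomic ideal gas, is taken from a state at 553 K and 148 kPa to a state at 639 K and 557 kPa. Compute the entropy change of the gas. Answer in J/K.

ΔS = -41.5 J/K

ΔS = nC_p ln(T₂/T₁) − nR ln(P₂/P₁), with C_p = 5R/2 = 20.79 J mol⁻¹ K⁻¹ for a monoatomic ideal gas.
ΔS = 5.18 × [20.79 × ln(639/553) − 8.314 × ln(557/148)] = -41.5 J/K.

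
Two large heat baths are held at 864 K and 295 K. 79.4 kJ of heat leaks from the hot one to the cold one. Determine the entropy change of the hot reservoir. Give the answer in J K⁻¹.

ΔS_hot = -91.9 J/K

The hot reservoir loses heat Q, so ΔS_hot = −Q/T_H = −79400/864 = -91.9 J/K.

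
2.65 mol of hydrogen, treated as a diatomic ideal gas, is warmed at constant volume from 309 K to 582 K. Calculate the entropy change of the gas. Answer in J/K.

At constant volume, ΔS = nC_V ln(T₂/T₁) with C_V = 5R/2 = 20.79 J mol⁻¹ K⁻¹.
ΔS = 2.65 × 20.79 × ln(582/309) = 34.9 J/K.

ΔS = 34.9 J/K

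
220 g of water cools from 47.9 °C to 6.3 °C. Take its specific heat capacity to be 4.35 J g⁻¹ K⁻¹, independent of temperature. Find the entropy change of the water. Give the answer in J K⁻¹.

ΔS = -133 J/K

In kelvin: T₁ = 321.05 K, T₂ = 279.45 K. ΔS = ∫dQ_rev/T = m c ln(T₂/T₁) = 220 × 4.35 × ln(279.45/321.05) = -133 J/K.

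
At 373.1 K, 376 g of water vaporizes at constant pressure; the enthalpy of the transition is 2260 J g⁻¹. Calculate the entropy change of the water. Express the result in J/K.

ΔS = 2280 J/K

Heat absorbed by the substance: Q = mL = 376 × 2260 = 849760 J.
At constant T, ΔS = Q_rev/T = 849760 / 373.1 = 2280 J/K.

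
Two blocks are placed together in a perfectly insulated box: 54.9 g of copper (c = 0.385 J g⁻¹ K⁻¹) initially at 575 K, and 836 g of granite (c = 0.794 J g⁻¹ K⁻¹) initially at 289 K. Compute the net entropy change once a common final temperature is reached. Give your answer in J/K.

ΔS_total = 6.06 J/K

Energy balance: T_f = (m₁c₁T₁ + m₂c₂T₂)/(m₁c₁ + m₂c₂) = 297.83 K.
ΔS₁ = m₁c₁ ln(T_f/T₁) = 21.1365 × ln(297.83/575) = -13.905 J/K.
ΔS₂ = m₂c₂ ln(T_f/T₂) = 663.784 × ln(297.83/289) = 19.968 J/K.
ΔS_total = -13.905 + 19.968 = 6.06 J/K.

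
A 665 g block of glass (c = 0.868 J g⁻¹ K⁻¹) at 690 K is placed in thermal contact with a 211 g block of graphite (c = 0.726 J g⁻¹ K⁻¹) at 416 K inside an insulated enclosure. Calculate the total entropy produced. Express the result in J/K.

ΔS_total = 14 J/K

Energy balance: T_f = (m₁c₁T₁ + m₂c₂T₂)/(m₁c₁ + m₂c₂) = 632.53 K.
ΔS₁ = m₁c₁ ln(T_f/T₁) = 577.22 × ln(632.53/690) = -50.19 J/K.
ΔS₂ = m₂c₂ ln(T_f/T₂) = 153.186 × ln(632.53/416) = 64.19 J/K.
ΔS_total = -50.19 + 64.19 = 14 J/K.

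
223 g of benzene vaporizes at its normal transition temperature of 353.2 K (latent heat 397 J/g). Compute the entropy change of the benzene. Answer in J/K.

ΔS = 251 J/K

Heat absorbed by the substance: Q = mL = 223 × 397 = 88531 J.
At constant T, ΔS = Q_rev/T = 88531 / 353.2 = 251 J/K.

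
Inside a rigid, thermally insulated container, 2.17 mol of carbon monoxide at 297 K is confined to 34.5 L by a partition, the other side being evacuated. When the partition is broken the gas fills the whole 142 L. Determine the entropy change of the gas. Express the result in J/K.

No heat is exchanged and no work is done, so the ideal-gas temperature stays constant.
Entropy is a state function; using a reversible isothermal path, ΔS_gas = nR ln(V₂/V₁) = 2.17 × 8.314 × ln(142/34.5) = 25.5 J/K.

ΔS_gas = 25.5 J/K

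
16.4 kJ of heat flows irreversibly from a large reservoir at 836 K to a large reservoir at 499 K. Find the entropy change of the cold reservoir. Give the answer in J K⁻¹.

The cold reservoir gains heat Q, so ΔS_cold = +Q/T_C = 16400/499 = 32.9 J/K.

ΔS_cold = 32.9 J/K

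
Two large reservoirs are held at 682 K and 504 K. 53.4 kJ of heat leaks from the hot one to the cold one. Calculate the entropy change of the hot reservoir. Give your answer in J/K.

The hot reservoir loses heat Q, so ΔS_hot = −Q/T_H = −53400/682 = -78.3 J/K.

ΔS_hot = -78.3 J/K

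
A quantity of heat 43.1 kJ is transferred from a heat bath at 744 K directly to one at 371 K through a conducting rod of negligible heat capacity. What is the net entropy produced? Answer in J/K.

ΔS_hot = −Q/T_H = −43100/744 = -57.93 J/K and ΔS_cold = +Q/T_C = 43100/371 = 116.17 J/K.
ΔS_total = -57.93 + 116.17 = 58.2 J/K, positive as the second law requires.

ΔS_total = 58.2 J/K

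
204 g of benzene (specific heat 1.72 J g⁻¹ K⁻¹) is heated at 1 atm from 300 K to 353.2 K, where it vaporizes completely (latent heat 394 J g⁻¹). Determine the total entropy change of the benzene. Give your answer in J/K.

ΔS = 285 J/K

Warming step: ΔS₁ = m c ln(T_tr/T_i) = 204 × 1.72 × ln(353.2/300) = 57.28 J/K.
Phase change: ΔS₂ = +mL/T_tr = 204 × 394 / 353.2 = 227.6 J/K.
ΔS_total = (57.28) + (227.6) = 285 J/K.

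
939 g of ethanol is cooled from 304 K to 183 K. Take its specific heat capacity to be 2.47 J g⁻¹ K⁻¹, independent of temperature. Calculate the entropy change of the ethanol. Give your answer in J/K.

ΔS = -1180 J/K

ΔS = ∫dQ_rev/T = m c ln(T₂/T₁) = 939 × 2.47 × ln(183/304) = -1180 J/K.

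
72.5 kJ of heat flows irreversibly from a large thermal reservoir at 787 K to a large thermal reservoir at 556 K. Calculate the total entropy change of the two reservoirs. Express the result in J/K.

ΔS_total = 38.3 J/K

ΔS_hot = −Q/T_H = −72500/787 = -92.12 J/K and ΔS_cold = +Q/T_C = 72500/556 = 130.4 J/K.
ΔS_total = -92.12 + 130.4 = 38.3 J/K, positive as the second law requires.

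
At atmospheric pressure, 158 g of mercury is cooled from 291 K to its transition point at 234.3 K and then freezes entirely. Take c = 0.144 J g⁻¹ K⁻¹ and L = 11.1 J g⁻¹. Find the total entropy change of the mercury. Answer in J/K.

Cooling step: ΔS₁ = m c ln(T_tr/T_i) = 158 × 0.144 × ln(234.3/291) = -4.931 J/K.
Phase change: ΔS₂ = −mL/T_tr = −158 × 11.1 / 234.3 = -7.485 J/K.
ΔS_total = (-4.931) + (-7.485) = -12.4 J/K.

ΔS = -12.4 J/K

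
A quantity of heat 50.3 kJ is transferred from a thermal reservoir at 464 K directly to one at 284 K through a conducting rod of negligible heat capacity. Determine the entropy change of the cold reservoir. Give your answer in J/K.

The cold reservoir gains heat Q, so ΔS_cold = +Q/T_C = 50300/284 = 177 J/K.

ΔS_cold = 177 J/K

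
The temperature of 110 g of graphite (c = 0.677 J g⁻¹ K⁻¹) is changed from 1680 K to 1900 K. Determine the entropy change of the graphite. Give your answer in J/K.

ΔS = 9.16 J/K

ΔS = ∫dQ_rev/T = m c ln(T₂/T₁) = 110 × 0.677 × ln(1900/1680) = 9.16 J/K.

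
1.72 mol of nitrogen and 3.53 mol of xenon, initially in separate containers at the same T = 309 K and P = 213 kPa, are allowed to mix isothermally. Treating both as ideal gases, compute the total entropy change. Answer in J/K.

Mole fractions: x_A = 1.72/5.25 = 0.328, x_B = 0.672.
ΔS_mix = −R(n_A ln x_A + n_B ln x_B) = −8.314 × (1.72 ln 0.328 + 3.53 ln 0.672) = 27.6 J/K.

ΔS_mix = 27.6 J/K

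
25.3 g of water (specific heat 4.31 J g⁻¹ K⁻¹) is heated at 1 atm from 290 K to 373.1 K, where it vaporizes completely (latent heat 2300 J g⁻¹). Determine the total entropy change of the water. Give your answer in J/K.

ΔS = 183 J/K

Warming step: ΔS₁ = m c ln(T_tr/T_i) = 25.3 × 4.31 × ln(373.1/290) = 27.48 J/K.
Phase change: ΔS₂ = +mL/T_tr = 25.3 × 2300 / 373.1 = 156 J/K.
ΔS_total = (27.48) + (156) = 183 J/K.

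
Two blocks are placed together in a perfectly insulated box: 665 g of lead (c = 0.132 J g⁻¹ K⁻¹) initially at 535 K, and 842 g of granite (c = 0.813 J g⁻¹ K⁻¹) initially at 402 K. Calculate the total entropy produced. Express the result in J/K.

Energy balance: T_f = (m₁c₁T₁ + m₂c₂T₂)/(m₁c₁ + m₂c₂) = 417.12 K.
ΔS₁ = m₁c₁ ln(T_f/T₁) = 87.78 × ln(417.12/535) = -21.85 J/K.
ΔS₂ = m₂c₂ ln(T_f/T₂) = 684.546 × ln(417.12/402) = 25.27 J/K.
ΔS_total = -21.85 + 25.27 = 3.42 J/K.

ΔS_total = 3.42 J/K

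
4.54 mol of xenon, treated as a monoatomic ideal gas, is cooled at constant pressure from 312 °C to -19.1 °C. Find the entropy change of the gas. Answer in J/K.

ΔS = -78.7 J/K

In kelvin: T₁ = 585.15 K, T₂ = 254.05 K. At constant pressure, ΔS = nC_p ln(T₂/T₁) with C_p = 5R/2 = 20.79 J mol⁻¹ K⁻¹.
ΔS = 4.54 × 20.79 × ln(254.05/585.15) = -78.7 J/K.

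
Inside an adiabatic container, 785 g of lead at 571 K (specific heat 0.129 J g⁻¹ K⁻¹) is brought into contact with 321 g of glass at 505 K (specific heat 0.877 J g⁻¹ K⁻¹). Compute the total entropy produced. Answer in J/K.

ΔS_total = 0.573 J/K

Energy balance: T_f = (m₁c₁T₁ + m₂c₂T₂)/(m₁c₁ + m₂c₂) = 522.46 K.
ΔS₁ = m₁c₁ ln(T_f/T₁) = 101.265 × ln(522.46/571) = -8.996 J/K.
ΔS₂ = m₂c₂ ln(T_f/T₂) = 281.517 × ln(522.46/505) = 9.569 J/K.
ΔS_total = -8.996 + 9.569 = 0.573 J/K.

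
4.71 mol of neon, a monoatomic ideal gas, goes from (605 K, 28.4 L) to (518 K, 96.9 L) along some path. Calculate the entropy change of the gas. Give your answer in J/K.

Entropy is a state function: ΔS = nC_V ln(T₂/T₁) + nR ln(V₂/V₁), with C_V = 3R/2 = 12.47 J mol⁻¹ K⁻¹ for a monoatomic ideal gas.
ΔS = 4.71 × [12.47 × ln(518/605) + 8.314 × ln(96.9/28.4)] = 38.9 J/K.

ΔS = 38.9 J/K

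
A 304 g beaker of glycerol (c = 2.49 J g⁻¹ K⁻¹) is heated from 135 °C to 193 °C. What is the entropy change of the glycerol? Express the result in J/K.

ΔS = 101 J/K

In kelvin: T₁ = 408.15 K, T₂ = 466.15 K. ΔS = ∫dQ_rev/T = m c ln(T₂/T₁) = 304 × 2.49 × ln(466.15/408.15) = 101 J/K.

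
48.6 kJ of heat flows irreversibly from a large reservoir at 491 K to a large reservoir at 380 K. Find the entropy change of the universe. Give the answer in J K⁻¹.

ΔS_hot = −Q/T_H = −48600/491 = -98.98 J/K and ΔS_cold = +Q/T_C = 48600/380 = 127.9 J/K.
ΔS_total = -98.98 + 127.9 = 28.9 J/K, positive as the second law requires.

ΔS_total = 28.9 J/K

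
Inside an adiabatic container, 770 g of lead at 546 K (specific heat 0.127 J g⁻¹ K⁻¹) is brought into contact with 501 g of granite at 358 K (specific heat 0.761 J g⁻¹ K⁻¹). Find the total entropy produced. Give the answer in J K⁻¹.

Energy balance: T_f = (m₁c₁T₁ + m₂c₂T₂)/(m₁c₁ + m₂c₂) = 396.38 K.
ΔS₁ = m₁c₁ ln(T_f/T₁) = 97.79 × ln(396.38/546) = -31.318 J/K.
ΔS₂ = m₂c₂ ln(T_f/T₂) = 381.261 × ln(396.38/358) = 38.825 J/K.
ΔS_total = -31.318 + 38.825 = 7.51 J/K.

ΔS_total = 7.51 J/K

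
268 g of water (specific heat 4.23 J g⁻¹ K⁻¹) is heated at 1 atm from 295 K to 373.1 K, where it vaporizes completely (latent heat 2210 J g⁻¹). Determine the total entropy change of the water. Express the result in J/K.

Warming step: ΔS₁ = m c ln(T_tr/T_i) = 268 × 4.23 × ln(373.1/295) = 266.3 J/K.
Phase change: ΔS₂ = +mL/T_tr = 268 × 2210 / 373.1 = 1587 J/K.
ΔS_total = (266.3) + (1587) = 1850 J/K.

ΔS = 1850 J/K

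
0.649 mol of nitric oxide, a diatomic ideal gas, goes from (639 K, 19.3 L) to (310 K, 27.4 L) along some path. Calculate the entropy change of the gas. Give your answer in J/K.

Entropy is a state function: ΔS = nC_V ln(T₂/T₁) + nR ln(V₂/V₁), with C_V = 5R/2 = 20.79 J mol⁻¹ K⁻¹ for a diatomic ideal gas.
ΔS = 0.649 × [20.79 × ln(310/639) + 8.314 × ln(27.4/19.3)] = -7.87 J/K.

ΔS = -7.87 J/K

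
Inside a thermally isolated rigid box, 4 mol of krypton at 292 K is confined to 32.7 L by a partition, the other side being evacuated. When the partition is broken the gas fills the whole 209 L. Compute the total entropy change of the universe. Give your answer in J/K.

For an ideal gas in free expansion Q = 0 and W = 0, so T is unchanged.
Entropy is a state function; using a reversible isothermal path, ΔS_gas = nR ln(V₂/V₁) = 4 × 8.314 × ln(209/32.7) = 61.7 J/K.
The insulated surroundings exchange no heat, so ΔS_surr = 0 and ΔS_universe = ΔS_gas.

ΔS_universe = 61.7 J/K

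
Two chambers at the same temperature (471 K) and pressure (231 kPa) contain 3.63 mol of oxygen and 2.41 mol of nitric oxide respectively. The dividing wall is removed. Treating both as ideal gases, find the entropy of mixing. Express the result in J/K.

Mole fractions: x_A = 3.63/6.04 = 0.601, x_B = 0.399.
ΔS_mix = −R(n_A ln x_A + n_B ln x_B) = −8.314 × (3.63 ln 0.601 + 2.41 ln 0.399) = 33.8 J/K.

ΔS_mix = 33.8 J/K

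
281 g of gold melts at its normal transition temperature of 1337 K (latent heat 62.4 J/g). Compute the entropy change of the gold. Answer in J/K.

ΔS = 13.1 J/K

Heat absorbed by the substance: Q = mL = 281 × 62.4 = 17534.4 J.
At constant T, ΔS = Q_rev/T = 17534.4 / 1337 = 13.1 J/K.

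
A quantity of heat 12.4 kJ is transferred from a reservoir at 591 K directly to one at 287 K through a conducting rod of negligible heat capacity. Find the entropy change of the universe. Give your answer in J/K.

ΔS_total = 22.2 J/K

ΔS_hot = −Q/T_H = −12400/591 = -20.98 J/K and ΔS_cold = +Q/T_C = 12400/287 = 43.21 J/K.
ΔS_total = -20.98 + 43.21 = 22.2 J/K, positive as the second law requires.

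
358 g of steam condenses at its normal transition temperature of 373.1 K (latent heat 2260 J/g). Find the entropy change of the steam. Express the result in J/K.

Heat released by the substance: Q = −mL = −358 × 2260 = −809080 J.
At constant T, ΔS = Q_rev/T = −809080 / 373.1 = -2170 J/K.

ΔS = -2170 J/K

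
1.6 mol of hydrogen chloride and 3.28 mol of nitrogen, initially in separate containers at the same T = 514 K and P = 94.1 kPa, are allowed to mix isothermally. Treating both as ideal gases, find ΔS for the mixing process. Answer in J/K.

Mole fractions: x_A = 1.6/4.88 = 0.328, x_B = 0.672.
ΔS_mix = −R(n_A ln x_A + n_B ln x_B) = −8.314 × (1.6 ln 0.328 + 3.28 ln 0.672) = 25.7 J/K.

ΔS_mix = 25.7 J/K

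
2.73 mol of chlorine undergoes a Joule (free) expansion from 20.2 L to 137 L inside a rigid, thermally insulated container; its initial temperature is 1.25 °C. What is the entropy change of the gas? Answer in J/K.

No heat is exchanged and no work is done, so the ideal-gas temperature stays constant.
Entropy is a state function; using a reversible isothermal path, ΔS_gas = nR ln(V₂/V₁) = 2.73 × 8.314 × ln(137/20.2) = 43.4 J/K.

ΔS_gas = 43.4 J/K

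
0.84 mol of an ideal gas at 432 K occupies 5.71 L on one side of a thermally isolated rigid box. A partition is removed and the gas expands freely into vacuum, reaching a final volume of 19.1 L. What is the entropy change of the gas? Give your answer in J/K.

No heat is exchanged and no work is done, so the ideal-gas temperature stays constant.
Entropy is a state function; using a reversible isothermal path, ΔS_gas = nR ln(V₂/V₁) = 0.84 × 8.314 × ln(19.1/5.71) = 8.43 J/K.

ΔS_gas = 8.43 J/K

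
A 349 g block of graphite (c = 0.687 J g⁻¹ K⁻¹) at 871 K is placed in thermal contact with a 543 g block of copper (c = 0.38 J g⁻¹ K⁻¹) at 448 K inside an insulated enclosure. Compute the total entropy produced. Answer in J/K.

Energy balance: T_f = (m₁c₁T₁ + m₂c₂T₂)/(m₁c₁ + m₂c₂) = 675.35 K.
ΔS₁ = m₁c₁ ln(T_f/T₁) = 239.763 × ln(675.35/871) = -61 J/K.
ΔS₂ = m₂c₂ ln(T_f/T₂) = 206.34 × ln(675.35/448) = 84.69 J/K.
ΔS_total = -61 + 84.69 = 23.7 J/K.

ΔS_total = 23.7 J/K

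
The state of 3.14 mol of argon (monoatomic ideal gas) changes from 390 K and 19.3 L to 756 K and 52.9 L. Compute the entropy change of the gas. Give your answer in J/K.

ΔS = 52.2 J/K

Entropy is a state function: ΔS = nC_V ln(T₂/T₁) + nR ln(V₂/V₁), with C_V = 3R/2 = 12.47 J mol⁻¹ K⁻¹ for a monoatomic ideal gas.
ΔS = 3.14 × [12.47 × ln(756/390) + 8.314 × ln(52.9/19.3)] = 52.2 J/K.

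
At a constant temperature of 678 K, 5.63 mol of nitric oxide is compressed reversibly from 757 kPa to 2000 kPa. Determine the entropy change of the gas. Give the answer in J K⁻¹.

For an isothermal ideal gas ΔS_gas = nR ln(P₁/P₂) = 5.63 × 8.314 × ln(757/2000) = -45.5 J/K.

ΔS_gas = -45.5 J/K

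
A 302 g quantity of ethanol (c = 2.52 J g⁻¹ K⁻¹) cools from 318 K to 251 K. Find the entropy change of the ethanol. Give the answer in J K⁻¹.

ΔS = ∫dQ_rev/T = m c ln(T₂/T₁) = 302 × 2.52 × ln(251/318) = -180 J/K.

ΔS = -180 J/K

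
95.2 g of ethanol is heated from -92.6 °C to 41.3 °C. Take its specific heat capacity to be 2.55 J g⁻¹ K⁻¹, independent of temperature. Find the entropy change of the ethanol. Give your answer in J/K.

In kelvin: T₁ = 180.55 K, T₂ = 314.45 K. ΔS = ∫dQ_rev/T = m c ln(T₂/T₁) = 95.2 × 2.55 × ln(314.45/180.55) = 135 J/K.

ΔS = 135 J/K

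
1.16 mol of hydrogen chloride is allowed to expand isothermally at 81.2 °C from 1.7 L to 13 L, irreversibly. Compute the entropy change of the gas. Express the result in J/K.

ΔS_gas = 19.6 J/K

Entropy is a state function, so ΔS_gas depends only on the end states.
For an isothermal ideal gas ΔS_gas = nR ln(V₂/V₁) = 1.16 × 8.314 × ln(13/1.7) = 19.6 J/K.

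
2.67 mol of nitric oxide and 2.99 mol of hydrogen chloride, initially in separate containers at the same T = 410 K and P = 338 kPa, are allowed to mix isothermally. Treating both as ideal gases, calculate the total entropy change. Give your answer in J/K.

ΔS_mix = 32.5 J/K

Mole fractions: x_A = 2.67/5.66 = 0.472, x_B = 0.528.
ΔS_mix = −R(n_A ln x_A + n_B ln x_B) = −8.314 × (2.67 ln 0.472 + 2.99 ln 0.528) = 32.5 J/K.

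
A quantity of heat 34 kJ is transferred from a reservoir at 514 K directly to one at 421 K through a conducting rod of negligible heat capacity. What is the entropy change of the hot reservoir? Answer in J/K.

The hot reservoir loses heat Q, so ΔS_hot = −Q/T_H = −34000/514 = -66.1 J/K.

ΔS_hot = -66.1 J/K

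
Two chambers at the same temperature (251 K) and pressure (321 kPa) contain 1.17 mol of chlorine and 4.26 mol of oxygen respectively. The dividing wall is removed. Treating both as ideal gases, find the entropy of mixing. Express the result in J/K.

ΔS_mix = 23.5 J/K

Mole fractions: x_A = 1.17/5.43 = 0.215, x_B = 0.785.
ΔS_mix = −R(n_A ln x_A + n_B ln x_B) = −8.314 × (1.17 ln 0.215 + 4.26 ln 0.785) = 23.5 J/K.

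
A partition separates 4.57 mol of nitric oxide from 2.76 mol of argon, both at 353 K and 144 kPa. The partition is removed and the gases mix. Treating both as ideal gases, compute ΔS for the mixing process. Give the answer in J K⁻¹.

Mole fractions: x_A = 4.57/7.33 = 0.623, x_B = 0.377.
ΔS_mix = −R(n_A ln x_A + n_B ln x_B) = −8.314 × (4.57 ln 0.623 + 2.76 ln 0.377) = 40.4 J/K.

ΔS_mix = 40.4 J/K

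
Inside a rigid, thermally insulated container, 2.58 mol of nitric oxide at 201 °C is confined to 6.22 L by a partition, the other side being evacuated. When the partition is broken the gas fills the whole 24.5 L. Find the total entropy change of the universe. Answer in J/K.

For an ideal gas in free expansion Q = 0 and W = 0, so T is unchanged.
Entropy is a state function; using a reversible isothermal path, ΔS_gas = nR ln(V₂/V₁) = 2.58 × 8.314 × ln(24.5/6.22) = 29.4 J/K.
The insulated surroundings exchange no heat, so ΔS_surr = 0 and ΔS_universe = ΔS_gas.

ΔS_universe = 29.4 J/K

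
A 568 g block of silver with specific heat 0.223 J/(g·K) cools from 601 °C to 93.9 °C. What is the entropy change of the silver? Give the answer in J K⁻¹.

In kelvin: T₁ = 874.15 K, T₂ = 367.05 K. ΔS = ∫dQ_rev/T = m c ln(T₂/T₁) = 568 × 0.223 × ln(367.05/874.15) = -110 J/K.

ΔS = -110 J/K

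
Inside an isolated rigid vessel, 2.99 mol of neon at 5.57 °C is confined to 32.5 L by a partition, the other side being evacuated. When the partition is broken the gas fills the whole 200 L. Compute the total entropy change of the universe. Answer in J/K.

For an ideal gas in free expansion Q = 0 and W = 0, so T is unchanged.
Entropy is a state function; using a reversible isothermal path, ΔS_gas = nR ln(V₂/V₁) = 2.99 × 8.314 × ln(200/32.5) = 45.2 J/K.
The insulated surroundings exchange no heat, so ΔS_surr = 0 and ΔS_universe = ΔS_gas.

ΔS_universe = 45.2 J/K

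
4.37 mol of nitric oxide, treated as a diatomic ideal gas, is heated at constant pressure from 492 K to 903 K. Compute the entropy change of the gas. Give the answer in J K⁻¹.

ΔS = 77.2 J/K

At constant pressure, ΔS = nC_p ln(T₂/T₁) with C_p = 7R/2 = 29.1 J mol⁻¹ K⁻¹.
ΔS = 4.37 × 29.1 × ln(903/492) = 77.2 J/K.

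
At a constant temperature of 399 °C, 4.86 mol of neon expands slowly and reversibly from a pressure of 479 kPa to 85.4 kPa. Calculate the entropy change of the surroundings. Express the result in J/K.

ΔS_surr = -69.7 J/K

For an isothermal ideal gas ΔS_gas = nR ln(P₁/P₂) = 4.86 × 8.314 × ln(479/85.4) = 69.7 J/K.
The process is reversible, so ΔS_surr = −ΔS_gas = -69.7 J/K and ΔS_universe = 0.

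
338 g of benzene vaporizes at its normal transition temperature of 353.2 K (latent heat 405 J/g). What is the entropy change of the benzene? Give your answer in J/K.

ΔS = 388 J/K

Heat absorbed by the substance: Q = mL = 338 × 405 = 136890 J.
At constant T, ΔS = Q_rev/T = 136890 / 353.2 = 388 J/K.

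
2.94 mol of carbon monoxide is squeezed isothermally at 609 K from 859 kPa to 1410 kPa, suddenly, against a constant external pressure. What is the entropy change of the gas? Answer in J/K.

Entropy is a state function, so ΔS_gas depends only on the end states.
For an isothermal ideal gas ΔS_gas = nR ln(P₁/P₂) = 2.94 × 8.314 × ln(859/1410) = -12.1 J/K.

ΔS_gas = -12.1 J/K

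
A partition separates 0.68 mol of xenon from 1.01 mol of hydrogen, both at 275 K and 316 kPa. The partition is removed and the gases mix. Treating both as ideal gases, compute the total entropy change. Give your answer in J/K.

ΔS_mix = 9.47 J/K

Mole fractions: x_A = 0.68/1.69 = 0.402, x_B = 0.598.
ΔS_mix = −R(n_A ln x_A + n_B ln x_B) = −8.314 × (0.68 ln 0.402 + 1.01 ln 0.598) = 9.47 J/K.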